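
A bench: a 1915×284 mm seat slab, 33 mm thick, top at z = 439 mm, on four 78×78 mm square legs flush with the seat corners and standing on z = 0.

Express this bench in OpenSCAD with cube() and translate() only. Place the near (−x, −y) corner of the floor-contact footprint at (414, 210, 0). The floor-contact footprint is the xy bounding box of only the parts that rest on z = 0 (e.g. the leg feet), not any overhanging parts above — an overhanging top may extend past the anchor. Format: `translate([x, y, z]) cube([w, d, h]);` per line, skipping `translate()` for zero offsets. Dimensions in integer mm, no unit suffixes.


// leg_h = 439 − 33 = 406
translate([414, 210, 406]) cube([1915, 284, 33]);
translate([414, 210, 0]) cube([78, 78, 406]);
translate([414, 416, 0]) cube([78, 78, 406]);
translate([2251, 210, 0]) cube([78, 78, 406]);
translate([2251, 416, 0]) cube([78, 78, 406]);


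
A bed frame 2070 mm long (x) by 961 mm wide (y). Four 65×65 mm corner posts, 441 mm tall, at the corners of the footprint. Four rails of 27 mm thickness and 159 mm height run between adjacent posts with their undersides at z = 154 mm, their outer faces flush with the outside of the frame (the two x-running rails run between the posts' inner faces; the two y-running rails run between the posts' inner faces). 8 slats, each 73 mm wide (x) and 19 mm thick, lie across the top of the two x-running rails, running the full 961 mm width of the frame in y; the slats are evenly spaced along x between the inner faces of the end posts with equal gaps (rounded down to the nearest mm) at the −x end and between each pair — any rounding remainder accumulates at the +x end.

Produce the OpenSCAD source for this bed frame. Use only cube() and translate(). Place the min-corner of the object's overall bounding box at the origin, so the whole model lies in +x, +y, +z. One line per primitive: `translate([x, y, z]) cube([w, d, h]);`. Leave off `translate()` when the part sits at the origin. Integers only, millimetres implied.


cube([65, 65, 441]);
translate([0, 896, 0]) cube([65, 65, 441]);
translate([2005, 0, 0]) cube([65, 65, 441]);
translate([2005, 896, 0]) cube([65, 65, 441]);
translate([65, 0, 154]) cube([1940, 27, 159]);
translate([65, 934, 154]) cube([1940, 27, 159]);
translate([0, 65, 154]) cube([27, 831, 159]);
translate([2043, 65, 154]) cube([27, 831, 159]);
translate([215, 0, 313]) cube([73, 961, 19]);
translate([438, 0, 313]) cube([73, 961, 19]);
translate([661, 0, 313]) cube([73, 961, 19]);
translate([884, 0, 313]) cube([73, 961, 19]);
translate([1107, 0, 313]) cube([73, 961, 19]);
translate([1330, 0, 313]) cube([73, 961, 19]);
translate([1553, 0, 313]) cube([73, 961, 19]);
translate([1776, 0, 313]) cube([73, 961, 19]);


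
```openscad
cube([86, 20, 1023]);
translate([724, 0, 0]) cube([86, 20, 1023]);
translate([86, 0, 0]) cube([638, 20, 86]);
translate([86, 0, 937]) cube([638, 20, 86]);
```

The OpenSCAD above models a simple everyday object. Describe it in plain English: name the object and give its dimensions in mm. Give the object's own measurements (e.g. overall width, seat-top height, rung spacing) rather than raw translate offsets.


A rectangular picture frame lying in the x–z plane (depth along y). The opening is 638 mm wide (x) by 851 mm tall (z), surrounded by a border 86 mm wide on all four sides. The frame is 20 mm deep and is made of two full-height vertical stiles with two horizontal rails fitted between them.


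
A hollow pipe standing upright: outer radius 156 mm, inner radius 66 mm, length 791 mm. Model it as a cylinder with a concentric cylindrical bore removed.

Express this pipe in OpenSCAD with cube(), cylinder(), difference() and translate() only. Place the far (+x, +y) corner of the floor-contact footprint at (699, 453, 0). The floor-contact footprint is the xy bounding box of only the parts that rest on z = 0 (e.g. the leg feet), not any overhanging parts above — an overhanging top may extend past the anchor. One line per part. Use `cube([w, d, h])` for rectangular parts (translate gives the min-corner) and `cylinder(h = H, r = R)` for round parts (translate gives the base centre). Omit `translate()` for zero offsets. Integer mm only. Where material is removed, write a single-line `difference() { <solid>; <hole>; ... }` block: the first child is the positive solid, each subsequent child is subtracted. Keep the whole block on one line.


difference() { translate([543, 297, 0]) cylinder(h = 791, r = 156); translate([543, 297, 0]) cylinder(h = 791, r = 66); }


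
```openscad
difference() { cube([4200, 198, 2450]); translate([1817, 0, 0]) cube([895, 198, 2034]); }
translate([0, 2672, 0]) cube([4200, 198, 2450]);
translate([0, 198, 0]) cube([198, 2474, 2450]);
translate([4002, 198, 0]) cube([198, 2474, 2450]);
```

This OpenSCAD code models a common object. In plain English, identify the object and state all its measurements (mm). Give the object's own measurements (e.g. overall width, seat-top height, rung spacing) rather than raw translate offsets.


A single room: four walls, each 2450 mm tall and 198 mm thick, enclosing an outside footprint 4200×2870 mm (x × y), no floor or roof. The front and back walls (−y and +y sides) run the full x-width; the side walls fit between their inner faces. A door opening 895 mm wide and 2034 mm tall is cut through the front wall from the floor up, its −x edge 1817 mm from the wall's −x end.


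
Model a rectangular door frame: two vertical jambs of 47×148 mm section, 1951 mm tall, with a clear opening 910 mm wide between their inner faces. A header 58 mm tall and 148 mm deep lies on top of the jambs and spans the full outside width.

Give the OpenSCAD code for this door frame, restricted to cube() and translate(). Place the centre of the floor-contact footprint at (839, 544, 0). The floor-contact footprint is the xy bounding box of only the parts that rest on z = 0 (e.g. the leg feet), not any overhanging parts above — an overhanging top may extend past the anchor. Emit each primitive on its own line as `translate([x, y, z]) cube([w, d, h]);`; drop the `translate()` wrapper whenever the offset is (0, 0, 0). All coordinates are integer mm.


translate([337, 470, 0]) cube([47, 148, 1951]);
translate([1294, 470, 0]) cube([47, 148, 1951]);
translate([337, 470, 1951]) cube([1004, 148, 58]);


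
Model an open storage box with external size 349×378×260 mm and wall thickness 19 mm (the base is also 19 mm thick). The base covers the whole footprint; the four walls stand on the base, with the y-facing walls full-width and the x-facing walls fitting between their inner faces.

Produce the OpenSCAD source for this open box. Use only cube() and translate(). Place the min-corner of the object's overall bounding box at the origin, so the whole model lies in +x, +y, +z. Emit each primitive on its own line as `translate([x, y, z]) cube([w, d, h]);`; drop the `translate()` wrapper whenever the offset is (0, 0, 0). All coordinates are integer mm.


cube([349, 378, 19]);
translate([0, 0, 19]) cube([349, 19, 241]);
translate([0, 359, 19]) cube([349, 19, 241]);
translate([0, 19, 19]) cube([19, 340, 241]);
translate([330, 19, 19]) cube([19, 340, 241]);


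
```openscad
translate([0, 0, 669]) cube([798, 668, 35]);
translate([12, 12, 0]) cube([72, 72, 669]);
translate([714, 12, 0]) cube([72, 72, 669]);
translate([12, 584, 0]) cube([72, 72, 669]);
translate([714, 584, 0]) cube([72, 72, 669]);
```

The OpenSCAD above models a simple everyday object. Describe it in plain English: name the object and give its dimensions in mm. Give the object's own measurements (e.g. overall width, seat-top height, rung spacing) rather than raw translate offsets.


A table: top 798 mm (x) × 668 mm (y), 35 mm thick, upper face at z = 704 mm, on four 72×72 mm square legs, each inset 12 mm from the nearest pair of top edges from z = 0 to the bottom of the top.


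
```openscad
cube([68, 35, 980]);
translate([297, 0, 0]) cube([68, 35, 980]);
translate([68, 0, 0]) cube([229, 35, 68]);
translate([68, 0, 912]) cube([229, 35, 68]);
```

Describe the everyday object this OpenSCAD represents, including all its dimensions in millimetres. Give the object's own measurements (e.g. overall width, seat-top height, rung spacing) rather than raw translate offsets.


A rectangular picture frame lying in the x–z plane (depth along y). The opening is 229 mm wide (x) by 844 mm tall (z), surrounded by a border 68 mm wide on all four sides. The frame is 35 mm deep and is made of two full-height vertical stiles with two horizontal rails fitted between them.


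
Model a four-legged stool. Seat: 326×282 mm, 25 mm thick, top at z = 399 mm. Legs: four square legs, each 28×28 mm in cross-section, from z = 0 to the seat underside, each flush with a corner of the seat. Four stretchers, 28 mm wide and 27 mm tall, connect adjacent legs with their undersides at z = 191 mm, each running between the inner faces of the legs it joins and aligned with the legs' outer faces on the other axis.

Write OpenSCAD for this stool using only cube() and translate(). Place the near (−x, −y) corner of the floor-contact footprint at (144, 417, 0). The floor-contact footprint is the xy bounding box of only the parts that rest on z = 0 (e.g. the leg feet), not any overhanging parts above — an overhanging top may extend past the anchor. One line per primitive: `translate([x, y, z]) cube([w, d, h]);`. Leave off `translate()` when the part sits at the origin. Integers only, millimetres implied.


// leg_h = 399 - 25 = 374
// stretcher span = 326 - 2*28 = 270
translate([144, 417, 374]) cube([326, 282, 25]);
translate([144, 417, 0]) cube([28, 28, 374]);
translate([442, 417, 0]) cube([28, 28, 374]);
translate([144, 671, 0]) cube([28, 28, 374]);
translate([442, 671, 0]) cube([28, 28, 374]);
translate([172, 417, 191]) cube([270, 28, 27]);
translate([172, 671, 191]) cube([270, 28, 27]);
translate([144, 445, 191]) cube([28, 226, 27]);
translate([442, 445, 191]) cube([28, 226, 27]);


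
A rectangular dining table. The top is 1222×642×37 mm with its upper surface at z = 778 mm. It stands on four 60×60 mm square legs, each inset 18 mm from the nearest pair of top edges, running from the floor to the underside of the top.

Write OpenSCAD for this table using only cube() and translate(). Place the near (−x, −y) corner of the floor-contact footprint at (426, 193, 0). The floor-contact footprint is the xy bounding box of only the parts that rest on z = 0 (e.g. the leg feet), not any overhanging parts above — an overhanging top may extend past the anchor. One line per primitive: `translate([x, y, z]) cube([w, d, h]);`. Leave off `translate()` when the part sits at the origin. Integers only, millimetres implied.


translate([408, 175, 741]) cube([1222, 642, 37]);
translate([426, 193, 0]) cube([60, 60, 741]);
translate([1552, 193, 0]) cube([60, 60, 741]);
translate([426, 739, 0]) cube([60, 60, 741]);
translate([1552, 739, 0]) cube([60, 60, 741]);


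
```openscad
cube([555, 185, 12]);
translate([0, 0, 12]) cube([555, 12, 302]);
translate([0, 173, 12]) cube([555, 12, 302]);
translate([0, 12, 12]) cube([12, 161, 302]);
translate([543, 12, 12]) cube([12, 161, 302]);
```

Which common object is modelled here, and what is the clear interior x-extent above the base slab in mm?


An open box. The internal width is 531 mm.

A 555×185 base slab with four walls standing on it — an open box. The base is 555 mm wide and the walls are 12 mm thick, so the internal width is 555 − 2 × 12 = 531 mm.


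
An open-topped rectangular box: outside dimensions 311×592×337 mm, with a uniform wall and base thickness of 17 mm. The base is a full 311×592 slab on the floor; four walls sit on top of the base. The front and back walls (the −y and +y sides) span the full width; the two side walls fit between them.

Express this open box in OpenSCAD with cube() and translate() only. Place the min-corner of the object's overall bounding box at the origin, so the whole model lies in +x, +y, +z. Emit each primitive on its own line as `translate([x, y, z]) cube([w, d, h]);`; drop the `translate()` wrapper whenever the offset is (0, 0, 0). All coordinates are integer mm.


cube([311, 592, 17]);
translate([0, 0, 17]) cube([311, 17, 320]);
translate([0, 575, 17]) cube([311, 17, 320]);
translate([0, 17, 17]) cube([17, 558, 320]);
translate([294, 17, 17]) cube([17, 558, 320]);


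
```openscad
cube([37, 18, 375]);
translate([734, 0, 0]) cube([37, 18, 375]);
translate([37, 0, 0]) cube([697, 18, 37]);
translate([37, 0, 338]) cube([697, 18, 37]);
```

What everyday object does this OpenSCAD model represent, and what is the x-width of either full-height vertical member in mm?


A picture frame. The border width is 37 mm.

Four thin pieces enclosing a rectangular opening — a picture frame. The two full-height stiles are 375 mm tall; the top rail sits at z = 338 and is 37 mm tall, so the border above the opening is 375 − 338 = 37 mm, matching the stile x-width.


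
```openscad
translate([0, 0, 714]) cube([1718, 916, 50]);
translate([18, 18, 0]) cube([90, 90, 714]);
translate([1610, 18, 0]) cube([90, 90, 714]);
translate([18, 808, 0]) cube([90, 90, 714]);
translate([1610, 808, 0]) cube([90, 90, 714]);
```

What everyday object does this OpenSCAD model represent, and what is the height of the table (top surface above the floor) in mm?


A table. The table height is 764 mm.

A 1718×916×50 slab sits at z = 714 on four 90 mm square posts — a table. The top surface is at 714 + 50 = 764 mm.


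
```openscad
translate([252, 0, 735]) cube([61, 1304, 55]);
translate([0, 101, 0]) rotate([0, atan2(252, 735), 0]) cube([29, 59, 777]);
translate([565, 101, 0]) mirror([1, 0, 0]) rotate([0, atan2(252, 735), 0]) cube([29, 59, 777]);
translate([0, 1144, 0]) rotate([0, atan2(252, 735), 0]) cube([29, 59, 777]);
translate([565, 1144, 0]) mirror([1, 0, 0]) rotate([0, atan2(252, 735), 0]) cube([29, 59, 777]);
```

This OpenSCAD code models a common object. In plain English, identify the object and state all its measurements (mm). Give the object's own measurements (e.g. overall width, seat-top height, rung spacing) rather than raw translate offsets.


A sawhorse. A 61×1304×55 mm beam (x, y, z) sits on two A-frame leg pairs. Each pair is two raked legs of 29×59 mm section (59 mm along y) splaying symmetrically in x. Each leg rises 735 mm vertically over 252 mm of horizontal reach and is 777 mm long along its own axis. Every leg's outer bottom edge rests on the floor and its outer top edge meets a bottom edge of the beam — the left legs (tilting toward +x) meet the beam's −x bottom edge, the right legs (their mirror images, tilting toward −x) meet its +x bottom edge — so the leg tops tuck under the beam, the beam's underside is 735 mm above the floor, and the feet are 565 mm apart outside-to-outside with the beam centred between them. The two leg pairs are set in 101 mm from either end of the beam.


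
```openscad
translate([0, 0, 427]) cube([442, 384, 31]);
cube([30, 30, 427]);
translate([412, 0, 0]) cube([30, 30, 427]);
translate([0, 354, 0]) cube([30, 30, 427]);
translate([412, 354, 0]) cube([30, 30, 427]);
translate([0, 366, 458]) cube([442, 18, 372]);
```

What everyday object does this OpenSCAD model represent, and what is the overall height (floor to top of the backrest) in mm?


A chair. The overall height is 830 mm.

A slab on four corner posts with a tall panel at the back — a chair. The seat slab sits at z = 427 with thickness 31, and the 372 mm backrest starts at the seat top, so the overall height is 427 + 31 + 372 = 830 mm.


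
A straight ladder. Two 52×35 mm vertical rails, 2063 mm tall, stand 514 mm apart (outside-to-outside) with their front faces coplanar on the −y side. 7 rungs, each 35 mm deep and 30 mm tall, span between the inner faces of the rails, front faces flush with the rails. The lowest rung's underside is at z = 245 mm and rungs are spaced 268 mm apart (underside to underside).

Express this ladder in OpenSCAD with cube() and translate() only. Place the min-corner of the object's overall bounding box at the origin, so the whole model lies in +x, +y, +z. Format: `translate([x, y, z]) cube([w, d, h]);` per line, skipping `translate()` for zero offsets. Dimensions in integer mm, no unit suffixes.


// rung span = 514 - 2*52 = 410
// rung[k] z = 245 + k*268
cube([52, 35, 2063]);
translate([462, 0, 0]) cube([52, 35, 2063]);
translate([52, 0, 245]) cube([410, 35, 30]);
translate([52, 0, 513]) cube([410, 35, 30]);
translate([52, 0, 781]) cube([410, 35, 30]);
translate([52, 0, 1049]) cube([410, 35, 30]);
translate([52, 0, 1317]) cube([410, 35, 30]);
translate([52, 0, 1585]) cube([410, 35, 30]);
translate([52, 0, 1853]) cube([410, 35, 30]);


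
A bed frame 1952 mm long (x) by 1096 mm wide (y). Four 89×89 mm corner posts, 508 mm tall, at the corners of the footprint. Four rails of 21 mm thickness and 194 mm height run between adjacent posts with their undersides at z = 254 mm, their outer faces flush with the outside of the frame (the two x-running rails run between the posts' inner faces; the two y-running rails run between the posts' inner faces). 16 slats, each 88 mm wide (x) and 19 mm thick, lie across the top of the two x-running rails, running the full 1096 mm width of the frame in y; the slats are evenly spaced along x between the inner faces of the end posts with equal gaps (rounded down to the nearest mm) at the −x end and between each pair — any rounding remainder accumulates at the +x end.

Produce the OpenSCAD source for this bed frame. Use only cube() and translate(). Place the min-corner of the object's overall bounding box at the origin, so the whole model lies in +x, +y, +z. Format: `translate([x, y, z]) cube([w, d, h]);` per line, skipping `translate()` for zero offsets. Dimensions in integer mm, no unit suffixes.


cube([89, 89, 508]);
translate([0, 1007, 0]) cube([89, 89, 508]);
translate([1863, 0, 0]) cube([89, 89, 508]);
translate([1863, 1007, 0]) cube([89, 89, 508]);
translate([89, 0, 254]) cube([1774, 21, 194]);
translate([89, 1075, 254]) cube([1774, 21, 194]);
translate([0, 89, 254]) cube([21, 918, 194]);
translate([1931, 89, 254]) cube([21, 918, 194]);
translate([110, 0, 448]) cube([88, 1096, 19]);
translate([219, 0, 448]) cube([88, 1096, 19]);
translate([328, 0, 448]) cube([88, 1096, 19]);
translate([437, 0, 448]) cube([88, 1096, 19]);
translate([546, 0, 448]) cube([88, 1096, 19]);
translate([655, 0, 448]) cube([88, 1096, 19]);
translate([764, 0, 448]) cube([88, 1096, 19]);
translate([873, 0, 448]) cube([88, 1096, 19]);
translate([982, 0, 448]) cube([88, 1096, 19]);
translate([1091, 0, 448]) cube([88, 1096, 19]);
translate([1200, 0, 448]) cube([88, 1096, 19]);
translate([1309, 0, 448]) cube([88, 1096, 19]);
translate([1418, 0, 448]) cube([88, 1096, 19]);
translate([1527, 0, 448]) cube([88, 1096, 19]);
translate([1636, 0, 448]) cube([88, 1096, 19]);
translate([1745, 0, 448]) cube([88, 1096, 19]);


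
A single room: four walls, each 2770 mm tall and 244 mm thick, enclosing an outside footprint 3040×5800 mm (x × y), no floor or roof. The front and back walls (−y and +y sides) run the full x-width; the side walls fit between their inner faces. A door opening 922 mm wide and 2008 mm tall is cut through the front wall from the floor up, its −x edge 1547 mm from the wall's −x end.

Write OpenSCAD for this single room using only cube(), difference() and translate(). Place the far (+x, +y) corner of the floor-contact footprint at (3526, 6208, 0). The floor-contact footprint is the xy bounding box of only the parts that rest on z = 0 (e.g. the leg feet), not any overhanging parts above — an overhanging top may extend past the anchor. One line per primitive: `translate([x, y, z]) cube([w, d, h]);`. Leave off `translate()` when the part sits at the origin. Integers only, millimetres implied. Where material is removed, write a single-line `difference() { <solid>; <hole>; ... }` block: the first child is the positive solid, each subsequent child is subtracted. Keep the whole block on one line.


difference() { translate([486, 408, 0]) cube([3040, 244, 2770]); translate([2033, 408, 0]) cube([922, 244, 2008]); }
translate([486, 5964, 0]) cube([3040, 244, 2770]);
translate([486, 652, 0]) cube([244, 5312, 2770]);
translate([3282, 652, 0]) cube([244, 5312, 2770]);


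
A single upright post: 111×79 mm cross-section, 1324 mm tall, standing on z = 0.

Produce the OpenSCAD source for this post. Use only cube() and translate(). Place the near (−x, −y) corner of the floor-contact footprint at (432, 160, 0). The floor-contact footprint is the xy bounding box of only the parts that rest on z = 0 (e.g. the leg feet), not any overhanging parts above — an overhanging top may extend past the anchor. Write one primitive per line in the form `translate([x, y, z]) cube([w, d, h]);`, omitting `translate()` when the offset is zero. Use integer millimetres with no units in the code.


translate([432, 160, 0]) cube([111, 79, 1324]);


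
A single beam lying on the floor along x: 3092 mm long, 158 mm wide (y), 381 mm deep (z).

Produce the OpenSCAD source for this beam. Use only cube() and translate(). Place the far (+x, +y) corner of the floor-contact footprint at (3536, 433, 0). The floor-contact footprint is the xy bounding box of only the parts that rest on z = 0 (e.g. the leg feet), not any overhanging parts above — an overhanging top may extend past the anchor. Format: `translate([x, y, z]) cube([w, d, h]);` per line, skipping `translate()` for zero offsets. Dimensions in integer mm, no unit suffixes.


translate([444, 275, 0]) cube([3092, 158, 381]);


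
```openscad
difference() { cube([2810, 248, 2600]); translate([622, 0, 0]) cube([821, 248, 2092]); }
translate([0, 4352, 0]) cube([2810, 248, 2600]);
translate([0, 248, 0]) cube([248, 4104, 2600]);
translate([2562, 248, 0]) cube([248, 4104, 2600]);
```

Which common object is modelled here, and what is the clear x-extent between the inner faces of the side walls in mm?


A single room. The interior width is 2314 mm.

Four walls enclosing a rectangle with a door in the front wall — a room. Outside width 2810 minus two 248 mm walls gives 2314 mm.


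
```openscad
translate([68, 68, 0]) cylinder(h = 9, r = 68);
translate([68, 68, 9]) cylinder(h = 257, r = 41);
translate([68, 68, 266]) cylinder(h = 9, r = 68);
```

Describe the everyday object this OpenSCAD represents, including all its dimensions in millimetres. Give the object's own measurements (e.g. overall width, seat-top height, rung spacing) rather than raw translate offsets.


A spool: two coaxial disc flanges of radius 68 mm and thickness 9 mm, joined by a core cylinder of radius 41 mm and height 257 mm. The lower flange rests on z = 0 and the three cylinders share a vertical axis.


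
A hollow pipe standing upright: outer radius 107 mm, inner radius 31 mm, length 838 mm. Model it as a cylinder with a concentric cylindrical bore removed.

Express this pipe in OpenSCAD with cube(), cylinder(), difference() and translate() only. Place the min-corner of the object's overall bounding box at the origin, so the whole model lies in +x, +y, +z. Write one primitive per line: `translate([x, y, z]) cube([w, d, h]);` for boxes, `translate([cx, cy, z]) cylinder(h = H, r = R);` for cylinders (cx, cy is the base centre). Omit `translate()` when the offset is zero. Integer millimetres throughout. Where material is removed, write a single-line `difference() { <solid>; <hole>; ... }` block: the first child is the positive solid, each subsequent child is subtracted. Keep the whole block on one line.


difference() { translate([107, 107, 0]) cylinder(h = 838, r = 107); translate([107, 107, 0]) cylinder(h = 838, r = 31); }


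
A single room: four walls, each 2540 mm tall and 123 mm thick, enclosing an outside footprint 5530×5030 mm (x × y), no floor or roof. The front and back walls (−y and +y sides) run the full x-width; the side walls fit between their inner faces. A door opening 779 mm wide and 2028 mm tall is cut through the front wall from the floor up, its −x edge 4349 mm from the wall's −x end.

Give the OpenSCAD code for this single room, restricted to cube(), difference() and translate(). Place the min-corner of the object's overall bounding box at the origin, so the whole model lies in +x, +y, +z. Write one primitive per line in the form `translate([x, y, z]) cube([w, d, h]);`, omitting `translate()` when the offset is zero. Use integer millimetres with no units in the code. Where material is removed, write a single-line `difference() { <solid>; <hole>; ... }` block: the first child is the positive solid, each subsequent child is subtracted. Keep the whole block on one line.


difference() { cube([5530, 123, 2540]); translate([4349, 0, 0]) cube([779, 123, 2028]); }
translate([0, 4907, 0]) cube([5530, 123, 2540]);
translate([0, 123, 0]) cube([123, 4784, 2540]);
translate([5407, 123, 0]) cube([123, 4784, 2540]);


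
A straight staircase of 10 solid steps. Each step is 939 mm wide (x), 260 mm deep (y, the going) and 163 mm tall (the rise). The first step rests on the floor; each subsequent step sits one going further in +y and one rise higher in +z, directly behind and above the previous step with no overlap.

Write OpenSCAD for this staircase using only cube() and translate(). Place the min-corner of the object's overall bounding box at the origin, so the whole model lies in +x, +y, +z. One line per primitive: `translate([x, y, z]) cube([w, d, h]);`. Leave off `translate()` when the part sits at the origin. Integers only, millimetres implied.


cube([939, 260, 163]);
translate([0, 260, 163]) cube([939, 260, 163]);
translate([0, 520, 326]) cube([939, 260, 163]);
translate([0, 780, 489]) cube([939, 260, 163]);
translate([0, 1040, 652]) cube([939, 260, 163]);
translate([0, 1300, 815]) cube([939, 260, 163]);
translate([0, 1560, 978]) cube([939, 260, 163]);
translate([0, 1820, 1141]) cube([939, 260, 163]);
translate([0, 2080, 1304]) cube([939, 260, 163]);
translate([0, 2340, 1467]) cube([939, 260, 163]);


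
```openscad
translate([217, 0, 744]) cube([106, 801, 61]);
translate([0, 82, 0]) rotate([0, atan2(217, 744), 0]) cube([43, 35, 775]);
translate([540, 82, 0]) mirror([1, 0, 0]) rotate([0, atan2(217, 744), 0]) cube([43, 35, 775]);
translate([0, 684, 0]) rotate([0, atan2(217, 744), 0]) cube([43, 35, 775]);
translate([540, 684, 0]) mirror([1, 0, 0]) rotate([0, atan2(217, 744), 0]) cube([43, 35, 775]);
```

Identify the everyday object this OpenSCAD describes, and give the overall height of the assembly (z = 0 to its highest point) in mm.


A sawhorse. The overall height is 805 mm.

A beam across two mirrored pairs of raked legs — a sawhorse. The beam's underside is at z = 744 (matching the legs' vertical rise in atan2(217, 744)) and the beam is 61 mm tall, so its top is at 744 + 61 = 805 mm. The raked legs top out at the beam's underside, so that is the highest point.


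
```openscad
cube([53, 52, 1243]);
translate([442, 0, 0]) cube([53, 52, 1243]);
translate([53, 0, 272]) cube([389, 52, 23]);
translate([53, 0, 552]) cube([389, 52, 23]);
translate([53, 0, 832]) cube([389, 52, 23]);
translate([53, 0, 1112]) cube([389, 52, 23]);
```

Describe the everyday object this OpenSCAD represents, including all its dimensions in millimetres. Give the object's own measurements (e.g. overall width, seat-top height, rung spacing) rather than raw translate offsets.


A straight ladder. Two 53×52 mm vertical rails, 1243 mm tall, stand 495 mm apart (outside-to-outside) with their front faces coplanar on the −y side. 4 rungs, each 52 mm deep and 23 mm tall, span between the inner faces of the rails, front faces flush with the rails. The lowest rung's underside is at z = 272 mm and rungs are spaced 280 mm apart (underside to underside).


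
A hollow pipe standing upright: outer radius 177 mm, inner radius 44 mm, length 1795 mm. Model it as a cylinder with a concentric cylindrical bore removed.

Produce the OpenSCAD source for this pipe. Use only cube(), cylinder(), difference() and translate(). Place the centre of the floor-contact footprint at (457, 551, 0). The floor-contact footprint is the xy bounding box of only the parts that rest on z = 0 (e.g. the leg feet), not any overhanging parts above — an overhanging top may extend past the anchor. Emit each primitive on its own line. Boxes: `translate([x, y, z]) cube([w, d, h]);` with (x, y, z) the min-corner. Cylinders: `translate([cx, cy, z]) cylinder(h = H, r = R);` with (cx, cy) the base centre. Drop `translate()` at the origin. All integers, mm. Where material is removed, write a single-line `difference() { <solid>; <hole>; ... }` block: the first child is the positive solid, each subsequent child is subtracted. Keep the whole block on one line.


difference() { translate([457, 551, 0]) cylinder(h = 1795, r = 177); translate([457, 551, 0]) cylinder(h = 1795, r = 44); }


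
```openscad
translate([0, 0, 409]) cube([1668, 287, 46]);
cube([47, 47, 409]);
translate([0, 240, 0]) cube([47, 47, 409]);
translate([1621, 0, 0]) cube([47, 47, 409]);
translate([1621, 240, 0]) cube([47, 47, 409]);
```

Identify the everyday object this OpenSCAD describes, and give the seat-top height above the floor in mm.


A bench. The seat-top height is 455 mm.

A long slab on four corner posts — a bench. The slab sits at z = 409 with thickness 46, so the top is 409 + 46 = 455 mm.


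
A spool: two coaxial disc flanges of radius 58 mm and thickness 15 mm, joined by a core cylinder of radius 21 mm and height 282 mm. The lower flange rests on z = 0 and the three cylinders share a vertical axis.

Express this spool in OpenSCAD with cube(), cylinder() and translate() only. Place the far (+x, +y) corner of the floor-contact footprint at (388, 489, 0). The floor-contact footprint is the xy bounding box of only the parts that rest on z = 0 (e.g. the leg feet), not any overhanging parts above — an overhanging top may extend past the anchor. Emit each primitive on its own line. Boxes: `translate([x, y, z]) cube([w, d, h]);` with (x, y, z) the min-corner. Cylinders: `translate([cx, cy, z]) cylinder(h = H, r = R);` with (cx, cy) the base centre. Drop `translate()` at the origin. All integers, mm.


translate([330, 431, 0]) cylinder(h = 15, r = 58);
translate([330, 431, 15]) cylinder(h = 282, r = 21);
translate([330, 431, 297]) cylinder(h = 15, r = 58);


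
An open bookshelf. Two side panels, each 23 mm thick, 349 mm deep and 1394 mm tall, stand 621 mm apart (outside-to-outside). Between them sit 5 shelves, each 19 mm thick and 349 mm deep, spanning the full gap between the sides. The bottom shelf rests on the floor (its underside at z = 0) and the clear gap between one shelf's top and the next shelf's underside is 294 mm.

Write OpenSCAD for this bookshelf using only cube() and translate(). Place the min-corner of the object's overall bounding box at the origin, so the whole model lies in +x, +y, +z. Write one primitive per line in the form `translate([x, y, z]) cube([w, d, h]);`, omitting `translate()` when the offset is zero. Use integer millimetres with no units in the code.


cube([23, 349, 1394]);
translate([598, 0, 0]) cube([23, 349, 1394]);
translate([23, 0, 0]) cube([575, 349, 19]);
translate([23, 0, 313]) cube([575, 349, 19]);
translate([23, 0, 626]) cube([575, 349, 19]);
translate([23, 0, 939]) cube([575, 349, 19]);
translate([23, 0, 1252]) cube([575, 349, 19]);


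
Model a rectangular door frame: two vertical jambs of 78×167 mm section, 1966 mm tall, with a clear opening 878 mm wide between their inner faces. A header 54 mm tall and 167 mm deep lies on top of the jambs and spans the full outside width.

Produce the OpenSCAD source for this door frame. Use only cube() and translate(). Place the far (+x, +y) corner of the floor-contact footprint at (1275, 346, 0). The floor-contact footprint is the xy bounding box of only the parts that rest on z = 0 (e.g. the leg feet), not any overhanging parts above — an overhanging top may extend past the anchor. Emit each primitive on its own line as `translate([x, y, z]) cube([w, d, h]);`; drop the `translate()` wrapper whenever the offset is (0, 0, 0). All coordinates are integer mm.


translate([241, 179, 0]) cube([78, 167, 1966]);
translate([1197, 179, 0]) cube([78, 167, 1966]);
translate([241, 179, 1966]) cube([1034, 167, 54]);


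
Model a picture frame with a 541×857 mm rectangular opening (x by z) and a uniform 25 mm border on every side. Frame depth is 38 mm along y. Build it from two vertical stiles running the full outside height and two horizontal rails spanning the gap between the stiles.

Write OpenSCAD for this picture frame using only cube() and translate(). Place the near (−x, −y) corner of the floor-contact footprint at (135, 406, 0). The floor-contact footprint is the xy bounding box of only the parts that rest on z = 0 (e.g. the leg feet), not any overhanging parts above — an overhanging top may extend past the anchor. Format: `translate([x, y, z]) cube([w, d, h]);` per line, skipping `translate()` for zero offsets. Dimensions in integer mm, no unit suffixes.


translate([135, 406, 0]) cube([25, 38, 907]);
translate([701, 406, 0]) cube([25, 38, 907]);
translate([160, 406, 0]) cube([541, 38, 25]);
translate([160, 406, 882]) cube([541, 38, 25]);


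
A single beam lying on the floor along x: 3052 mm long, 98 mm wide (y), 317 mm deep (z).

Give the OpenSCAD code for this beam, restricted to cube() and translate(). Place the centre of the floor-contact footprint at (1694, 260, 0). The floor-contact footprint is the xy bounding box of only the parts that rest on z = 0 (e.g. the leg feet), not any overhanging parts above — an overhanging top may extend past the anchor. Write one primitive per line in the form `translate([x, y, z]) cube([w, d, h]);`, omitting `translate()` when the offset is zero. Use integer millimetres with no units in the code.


translate([168, 211, 0]) cube([3052, 98, 317]);


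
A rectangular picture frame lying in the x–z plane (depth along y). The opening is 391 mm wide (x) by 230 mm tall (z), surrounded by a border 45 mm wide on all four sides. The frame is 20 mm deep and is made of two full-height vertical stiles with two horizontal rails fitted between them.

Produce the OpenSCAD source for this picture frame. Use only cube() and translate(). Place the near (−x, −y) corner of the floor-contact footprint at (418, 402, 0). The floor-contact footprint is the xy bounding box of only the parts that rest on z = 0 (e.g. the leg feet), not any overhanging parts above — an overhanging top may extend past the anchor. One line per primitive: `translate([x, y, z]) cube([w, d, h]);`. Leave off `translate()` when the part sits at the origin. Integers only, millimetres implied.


translate([418, 402, 0]) cube([45, 20, 320]);
translate([854, 402, 0]) cube([45, 20, 320]);
translate([463, 402, 0]) cube([391, 20, 45]);
translate([463, 402, 275]) cube([391, 20, 45]);


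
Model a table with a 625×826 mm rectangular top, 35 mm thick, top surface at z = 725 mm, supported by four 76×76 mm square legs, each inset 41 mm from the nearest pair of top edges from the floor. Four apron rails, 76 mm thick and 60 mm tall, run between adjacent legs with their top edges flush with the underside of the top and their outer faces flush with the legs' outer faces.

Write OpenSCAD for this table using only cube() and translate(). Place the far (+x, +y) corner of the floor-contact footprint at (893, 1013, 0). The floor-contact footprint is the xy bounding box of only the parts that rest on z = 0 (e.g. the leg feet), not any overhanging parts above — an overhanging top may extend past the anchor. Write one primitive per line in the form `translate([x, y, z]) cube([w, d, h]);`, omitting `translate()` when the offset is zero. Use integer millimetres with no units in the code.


// leg_h = 725 - 35 = 690
// apron z = 690 - 60 = 630
translate([309, 228, 690]) cube([625, 826, 35]);
translate([350, 269, 0]) cube([76, 76, 690]);
translate([817, 269, 0]) cube([76, 76, 690]);
translate([350, 937, 0]) cube([76, 76, 690]);
translate([817, 937, 0]) cube([76, 76, 690]);
translate([426, 269, 630]) cube([391, 76, 60]);
translate([426, 937, 630]) cube([391, 76, 60]);
translate([350, 345, 630]) cube([76, 592, 60]);
translate([817, 345, 630]) cube([76, 592, 60]);


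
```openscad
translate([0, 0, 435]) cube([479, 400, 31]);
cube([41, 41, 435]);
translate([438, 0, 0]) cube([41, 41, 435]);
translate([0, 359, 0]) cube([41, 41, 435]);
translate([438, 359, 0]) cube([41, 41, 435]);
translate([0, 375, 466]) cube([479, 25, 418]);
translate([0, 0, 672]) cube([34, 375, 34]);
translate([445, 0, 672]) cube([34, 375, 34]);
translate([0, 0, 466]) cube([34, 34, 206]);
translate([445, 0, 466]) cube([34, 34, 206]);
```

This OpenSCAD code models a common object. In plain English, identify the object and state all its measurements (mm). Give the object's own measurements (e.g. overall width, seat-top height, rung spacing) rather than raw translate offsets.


A chair. The seat is a 479×400×31 mm slab with its top at z = 466 mm, on four 41×41 mm corner legs (flush with the seat edges, standing on z = 0). A flat backrest 25 mm thick, 418 mm tall, spans the full seat width and rises from the seat top along its +y edge, rear face flush with the rear of the seat. Two armrests of 34×34 mm section run along each side from the seat's front edge to the front of the backrest, top faces 240 mm above the seat top and outer faces flush with the seat's x-edges; a 34×34 mm post under the front of each armrest stands on the seat at the front corner.


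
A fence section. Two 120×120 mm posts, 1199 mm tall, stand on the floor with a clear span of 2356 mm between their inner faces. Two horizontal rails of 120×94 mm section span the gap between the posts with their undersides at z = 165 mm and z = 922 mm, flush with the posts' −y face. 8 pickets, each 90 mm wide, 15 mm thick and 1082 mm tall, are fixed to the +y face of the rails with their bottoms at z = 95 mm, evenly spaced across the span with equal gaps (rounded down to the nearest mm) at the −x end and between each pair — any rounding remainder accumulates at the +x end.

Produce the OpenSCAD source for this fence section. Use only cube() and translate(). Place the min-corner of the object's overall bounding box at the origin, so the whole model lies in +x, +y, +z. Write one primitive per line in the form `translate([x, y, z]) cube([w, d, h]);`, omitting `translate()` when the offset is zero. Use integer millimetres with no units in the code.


cube([120, 120, 1199]);
translate([2476, 0, 0]) cube([120, 120, 1199]);
translate([120, 0, 165]) cube([2356, 120, 94]);
translate([120, 0, 922]) cube([2356, 120, 94]);
translate([301, 120, 95]) cube([90, 15, 1082]);
translate([572, 120, 95]) cube([90, 15, 1082]);
translate([843, 120, 95]) cube([90, 15, 1082]);
translate([1114, 120, 95]) cube([90, 15, 1082]);
translate([1385, 120, 95]) cube([90, 15, 1082]);
translate([1656, 120, 95]) cube([90, 15, 1082]);
translate([1927, 120, 95]) cube([90, 15, 1082]);
translate([2198, 120, 95]) cube([90, 15, 1082]);


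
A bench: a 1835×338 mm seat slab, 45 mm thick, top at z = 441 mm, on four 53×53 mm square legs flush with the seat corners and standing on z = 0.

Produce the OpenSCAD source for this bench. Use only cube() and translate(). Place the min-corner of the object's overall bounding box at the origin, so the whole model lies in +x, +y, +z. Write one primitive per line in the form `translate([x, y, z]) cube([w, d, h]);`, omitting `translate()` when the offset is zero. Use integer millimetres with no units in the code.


translate([0, 0, 396]) cube([1835, 338, 45]);
cube([53, 53, 396]);
translate([0, 285, 0]) cube([53, 53, 396]);
translate([1782, 0, 0]) cube([53, 53, 396]);
translate([1782, 285, 0]) cube([53, 53, 396]);


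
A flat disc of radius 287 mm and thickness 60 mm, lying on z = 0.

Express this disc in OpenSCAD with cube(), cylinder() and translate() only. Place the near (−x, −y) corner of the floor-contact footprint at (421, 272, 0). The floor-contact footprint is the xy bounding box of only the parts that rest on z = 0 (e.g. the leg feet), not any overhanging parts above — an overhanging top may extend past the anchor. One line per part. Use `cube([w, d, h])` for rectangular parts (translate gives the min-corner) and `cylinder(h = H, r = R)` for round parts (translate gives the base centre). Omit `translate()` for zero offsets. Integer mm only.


translate([708, 559, 0]) cylinder(h = 60, r = 287);
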